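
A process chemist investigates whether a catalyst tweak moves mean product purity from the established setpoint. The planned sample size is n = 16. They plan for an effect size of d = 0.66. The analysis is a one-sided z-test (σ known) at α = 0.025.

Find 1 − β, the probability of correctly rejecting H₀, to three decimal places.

Power ≈ 0.752

Noncentrality parameter: δ = d·√n = 0.66 × √16 = 2.6400
One-sided α = 0.025 → critical value z_{0.025} = 1.960.
Power = Φ(δ − 1.960) = Φ(0.680) = 0.7518.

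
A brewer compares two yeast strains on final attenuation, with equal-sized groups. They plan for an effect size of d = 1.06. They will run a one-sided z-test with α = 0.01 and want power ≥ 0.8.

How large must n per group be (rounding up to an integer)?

For power 0.8 need Φ(δ − z_{0.01}) = 0.8, so δ = z_{0.01} + z_{0.20} = 2.326 + 0.842 = 3.168.
δ = d·√(n/2) ⇒ n = 2(δ/d)² = 2 × (3.168 / 1.06)² = 17.86.
Rounding up, n = 18 per group.

n = 18 per group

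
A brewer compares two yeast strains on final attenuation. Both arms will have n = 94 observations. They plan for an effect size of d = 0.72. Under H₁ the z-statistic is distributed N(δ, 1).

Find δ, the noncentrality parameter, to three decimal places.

δ ≈ 4.936

δ = d·√(n/2) = 0.72 × √(94/2) = 4.9361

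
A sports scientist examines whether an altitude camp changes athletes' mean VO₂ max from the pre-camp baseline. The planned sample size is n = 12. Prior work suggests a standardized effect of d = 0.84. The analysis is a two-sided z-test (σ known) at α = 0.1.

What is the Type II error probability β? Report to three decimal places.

β ≈ 0.103

Noncentrality parameter: δ = d·√n = 0.84 × √12 = 2.9098
Critical value for a two-sided test at α = 0.1: z_{α/2} = 1.645.
Power = Φ(δ − 1.645) + Φ(−δ − 1.645) = Φ(1.265) + Φ(-4.555) = 0.8971 + 0.0000 = 0.8971.
Type II error: β = 1 − power = 1 − 0.8971 = 0.1029.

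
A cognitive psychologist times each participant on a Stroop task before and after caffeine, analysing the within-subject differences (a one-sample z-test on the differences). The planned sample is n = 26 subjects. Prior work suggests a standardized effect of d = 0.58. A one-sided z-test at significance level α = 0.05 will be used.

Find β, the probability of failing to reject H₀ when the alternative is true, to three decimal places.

Noncentrality parameter: λ = d·√n = 0.58 × √26 = 2.9574
Critical value for a one-sided test at α = 0.05: z_α = 1.645.
Power = P(Z > 1.645 − λ) = Φ(1.313) = 0.9053.
Type II error: β = 1 − power = 1 − 0.9053 = 0.0947.

β ≈ 0.095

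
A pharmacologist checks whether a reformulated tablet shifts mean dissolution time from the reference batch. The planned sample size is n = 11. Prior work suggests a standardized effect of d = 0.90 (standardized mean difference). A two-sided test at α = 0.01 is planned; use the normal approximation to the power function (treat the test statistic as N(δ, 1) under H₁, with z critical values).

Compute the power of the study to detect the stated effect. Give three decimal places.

Power ≈ 0.659

Noncentrality parameter: δ = d·√n = 0.90 × √11 = 2.9850
Critical value for a two-sided test at α = 0.01: z_{α/2} = 2.576.
Power = Φ(δ − 2.576) + Φ(−δ − 2.576) = Φ(0.409) + Φ(-5.561) = 0.6588 + 0.0000 = 0.6588.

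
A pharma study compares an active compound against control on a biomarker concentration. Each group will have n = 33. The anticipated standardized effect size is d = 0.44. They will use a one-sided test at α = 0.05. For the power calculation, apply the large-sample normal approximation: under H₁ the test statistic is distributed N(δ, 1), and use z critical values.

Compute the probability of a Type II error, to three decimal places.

β ≈ 0.443

Noncentrality parameter: δ = d·√(n/2) = 0.44 × √(33/2) = 1.7873
Critical value for a one-sided test at α = 0.05: z_α = 1.645.
Power = Φ(δ − 1.645) = Φ(0.142) = 0.5566.
Type II error: β = 1 − power = 1 − 0.5566 = 0.4434.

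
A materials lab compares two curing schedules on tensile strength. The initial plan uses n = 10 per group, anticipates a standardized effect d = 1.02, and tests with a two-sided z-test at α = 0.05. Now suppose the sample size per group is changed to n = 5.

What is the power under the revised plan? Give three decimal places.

Power ≈ 0.364

With n = 5 per group: δ = d·√(n/2) = 1.02 × √(5/2) = 1.6128. Critical value z_{0.025} = 1.960.
Revised power = Φ(δ − 1.960) + Φ(−δ − 1.960) = Φ(-0.347) + Φ(-3.573) = 0.3642 + 0.0002 = 0.3644.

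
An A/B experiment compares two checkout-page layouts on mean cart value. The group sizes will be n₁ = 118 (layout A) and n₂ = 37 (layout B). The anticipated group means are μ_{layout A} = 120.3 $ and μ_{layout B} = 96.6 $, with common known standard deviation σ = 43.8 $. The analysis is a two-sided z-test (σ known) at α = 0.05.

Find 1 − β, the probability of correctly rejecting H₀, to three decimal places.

Power ≈ 0.819

Standardized effect: d = |μ_{layout A} − μ_{layout B}| / σ = |120.3 − 96.6| / 43.8 = 0.5411
Noncentrality parameter: δ = d / √(1/n₁ + 1/n₂) = 0.5411 / √(1/118 + 1/37) = 2.8718
Critical value for a two-sided test at α = 0.05: z_{α/2} = 1.960.
Power = Φ(δ − 1.960) + Φ(−δ − 1.960) = Φ(0.912) + Φ(-4.832) = 0.8191 + 0.0000 = 0.8191.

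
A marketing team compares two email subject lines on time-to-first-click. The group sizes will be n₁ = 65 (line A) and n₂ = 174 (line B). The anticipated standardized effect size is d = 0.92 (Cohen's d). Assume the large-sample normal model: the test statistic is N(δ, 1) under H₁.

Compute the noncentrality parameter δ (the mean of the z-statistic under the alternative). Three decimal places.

δ = d / √(1/n₁ + 1/n₂) = 0.92 / √(1/65 + 1/174) = 6.3288

δ ≈ 6.329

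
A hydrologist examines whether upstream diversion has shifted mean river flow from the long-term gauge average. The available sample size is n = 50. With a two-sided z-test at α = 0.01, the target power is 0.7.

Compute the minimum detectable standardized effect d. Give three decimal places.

d ≈ 0.438

Need Φ(δ − 2.576) = 0.7, so δ = 2.576 + 0.524 = 3.100.
(The second rejection-region term Φ(−δ − z_{α/2}) is negligible and dropped.)
δ = d·√n ⇒ d = δ/√n = 3.100/√50 = 0.4384.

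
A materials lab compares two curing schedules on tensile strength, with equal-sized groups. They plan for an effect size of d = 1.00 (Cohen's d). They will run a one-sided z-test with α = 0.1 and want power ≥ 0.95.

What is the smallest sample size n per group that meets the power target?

n = 18 per group

Set Φ(δ − 1.282) = 0.95; then δ − 1.282 = Φ⁻¹(0.95) = 1.645, giving δ = 2.926.
δ = d·√(n/2) ⇒ n = 2(δ/d)² = 2 × (2.926 / 1.00)² = 17.13.
Rounding up, n = 18 per group.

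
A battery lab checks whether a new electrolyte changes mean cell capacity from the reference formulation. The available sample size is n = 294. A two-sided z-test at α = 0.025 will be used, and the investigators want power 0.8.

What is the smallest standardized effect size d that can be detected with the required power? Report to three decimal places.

d ≈ 0.180

Need Φ(δ − 2.241) = 0.8, so δ = 2.241 + 0.842 = 3.083.
(Lower-tail contribution to power is negligible for δ > 0.)
δ = d·√n ⇒ d = δ/√n = 3.083/√294 = 0.1798.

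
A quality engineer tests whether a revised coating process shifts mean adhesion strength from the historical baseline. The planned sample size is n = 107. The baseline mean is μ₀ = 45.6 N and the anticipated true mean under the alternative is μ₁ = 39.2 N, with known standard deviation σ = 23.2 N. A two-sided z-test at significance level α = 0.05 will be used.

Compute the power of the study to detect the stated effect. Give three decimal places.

Power ≈ 0.814

Standardized effect: d = |μ₁ − μ₀| / σ = |39.2 − 45.6| / 23.2 = 0.2759
Noncentrality parameter: δ = d·√n = 0.2759 × √107 = 2.8535
Two-sided α = 0.05 → critical value z_{0.025} = 1.960.
Power = Φ(δ − 1.960) + Φ(−δ − 1.960) = Φ(0.894) + Φ(-4.814) = 0.8142 + 0.0000 = 0.8142.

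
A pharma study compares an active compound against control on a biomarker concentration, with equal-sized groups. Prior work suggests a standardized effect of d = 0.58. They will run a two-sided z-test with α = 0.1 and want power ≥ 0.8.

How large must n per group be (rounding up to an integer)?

For power 0.8 need Φ(δ − z_{0.05}) = 0.8, so δ = z_{0.05} + z_{0.20} = 1.645 + 0.842 = 2.486.
(The Φ(−δ − z_{α/2}) term is vanishingly small for δ > 0 and is dropped in the standard sample-size formula.)
δ = d·√(n/2) ⇒ n = 2(δ/d)² = 2 × (2.486 / 0.58)² = 36.76.
Round up to the next whole unit.

n = 37 per group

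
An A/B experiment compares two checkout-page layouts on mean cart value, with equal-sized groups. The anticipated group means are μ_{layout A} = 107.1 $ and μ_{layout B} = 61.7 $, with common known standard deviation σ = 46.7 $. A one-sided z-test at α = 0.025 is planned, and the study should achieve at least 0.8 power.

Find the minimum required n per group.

Standardized effect: d = |μ_{layout A} − μ_{layout B}| / σ = |107.1 − 61.7| / 46.7 = 0.9722
For power 0.8 need Φ(δ − z_{0.025}) = 0.8, so δ = z_{0.025} + z_{0.20} = 1.960 + 0.842 = 2.802.
δ = d·√(n/2) ⇒ n = 2(δ/d)² = 2 × (2.802 / 0.9722)² = 16.61.
Rounding up, n = 17 per group.

n = 17 per group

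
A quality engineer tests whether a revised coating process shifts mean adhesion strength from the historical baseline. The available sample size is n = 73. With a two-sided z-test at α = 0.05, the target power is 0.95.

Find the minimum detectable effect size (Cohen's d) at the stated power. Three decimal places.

Required noncentrality: δ = z_{0.025} + z_{0.05} = 1.960 + 1.645 = 3.605.
(The second rejection-region term Φ(−δ − z_{α/2}) is negligible and dropped.)
δ = d·√n ⇒ d = δ/√n = 3.605/√73 = 0.4219.

d ≈ 0.422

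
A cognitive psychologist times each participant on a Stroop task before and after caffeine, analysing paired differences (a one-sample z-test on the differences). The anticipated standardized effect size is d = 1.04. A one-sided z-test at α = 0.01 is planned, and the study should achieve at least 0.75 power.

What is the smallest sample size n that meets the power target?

n = 9

Set Φ(δ − 2.326) = 0.75; then δ − 2.326 = Φ⁻¹(0.75) = 0.674, giving δ = 3.001.
δ = d·√n ⇒ n = (δ/d)² = (3.001 / 1.04)² = 8.33.
Round up to the next whole unit.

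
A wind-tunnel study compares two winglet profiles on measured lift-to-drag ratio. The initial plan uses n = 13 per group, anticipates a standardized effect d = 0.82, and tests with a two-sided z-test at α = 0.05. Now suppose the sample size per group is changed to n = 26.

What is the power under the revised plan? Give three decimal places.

Power ≈ 0.841

With n = 26 per group: δ = d·√(n/2) = 0.82 × √(26/2) = 2.9566. Critical value z_{0.025} = 1.960.
Revised power = Φ(δ − 1.960) + Φ(−δ − 1.960) = Φ(0.997) + Φ(-4.917) = 0.8405 + 0.0000 = 0.8405.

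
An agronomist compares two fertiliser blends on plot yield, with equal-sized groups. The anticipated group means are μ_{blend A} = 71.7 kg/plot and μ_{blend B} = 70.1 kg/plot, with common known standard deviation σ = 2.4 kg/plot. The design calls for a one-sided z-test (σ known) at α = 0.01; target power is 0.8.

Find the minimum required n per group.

n = 46 per group

Standardized effect: d = |μ_{blend A} − μ_{blend B}| / σ = |71.7 − 70.1| / 2.4 = 0.6667
For power 0.8 need Φ(δ − z_{0.01}) = 0.8, so δ = z_{0.01} + z_{0.20} = 2.326 + 0.842 = 3.168.
δ = d·√(n/2) ⇒ n = 2(δ/d)² = 2 × (3.168 / 0.6667)² = 45.16.
Round up to the next whole unit.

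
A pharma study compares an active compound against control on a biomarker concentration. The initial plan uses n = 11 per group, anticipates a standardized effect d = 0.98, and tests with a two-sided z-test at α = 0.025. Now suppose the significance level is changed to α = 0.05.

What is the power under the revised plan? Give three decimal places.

δ = d·√(n/2) = 0.98 × √(11/2) = 2.2983 (unchanged). New critical value: z_{0.025} = 1.960.
Revised power = Φ(δ − 1.960) + Φ(−δ − 1.960) = Φ(0.338) + Φ(-4.258) = 0.6324 + 0.0000 = 0.6325.

Power ≈ 0.632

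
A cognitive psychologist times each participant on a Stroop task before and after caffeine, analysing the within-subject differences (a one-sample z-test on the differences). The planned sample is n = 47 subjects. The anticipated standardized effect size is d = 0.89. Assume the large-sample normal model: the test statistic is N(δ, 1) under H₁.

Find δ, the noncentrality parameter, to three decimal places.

δ ≈ 6.102

The noncentrality parameter scales effect size by the design's sample-size factor: δ = d·√n = 0.89 × √47 = 6.1015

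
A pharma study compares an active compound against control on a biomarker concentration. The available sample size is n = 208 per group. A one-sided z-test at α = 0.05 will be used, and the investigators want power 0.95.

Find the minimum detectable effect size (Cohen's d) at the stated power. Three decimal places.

Required noncentrality: δ = z_{0.05} + z_{0.05} = 1.645 + 1.645 = 3.290.
δ = d·√(n/2) ⇒ d = δ/√(n/2) = 3.290/√(208/2) = 0.3226.

d ≈ 0.323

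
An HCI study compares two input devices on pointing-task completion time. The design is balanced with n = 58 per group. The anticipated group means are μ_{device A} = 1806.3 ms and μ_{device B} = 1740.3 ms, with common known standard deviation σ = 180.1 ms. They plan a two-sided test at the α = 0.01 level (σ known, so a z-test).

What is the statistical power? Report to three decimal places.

Standardized effect: d = |μ_{device A} − μ_{device B}| / σ = |1806.3 − 1740.3| / 180.1 = 0.3665
Noncentrality parameter: δ = d·√(n/2) = 0.3665 × √(58/2) = 1.9735
Two-sided α = 0.01 → critical value z_{0.005} = 2.576.
Power = Φ(δ − 2.576) + Φ(−δ − 2.576) = Φ(-0.602) + Φ(-4.549) = 0.2735 + 0.0000 = 0.2735.

Power ≈ 0.273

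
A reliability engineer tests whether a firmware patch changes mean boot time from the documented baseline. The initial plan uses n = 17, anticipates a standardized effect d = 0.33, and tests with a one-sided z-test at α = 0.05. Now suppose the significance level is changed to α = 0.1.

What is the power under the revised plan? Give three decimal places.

δ = d·√n = 0.33 × √17 = 1.3606 (unchanged). New critical value: z_{0.1} = 1.282.
Revised power = Φ(δ − 1.282) = Φ(0.079) = 0.5315.

Power ≈ 0.532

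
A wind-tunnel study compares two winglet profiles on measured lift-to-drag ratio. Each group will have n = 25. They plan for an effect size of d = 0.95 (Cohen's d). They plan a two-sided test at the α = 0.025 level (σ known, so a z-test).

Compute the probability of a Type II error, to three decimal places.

β ≈ 0.132

Noncentrality parameter: δ = d·√(n/2) = 0.95 × √(25/2) = 3.3588
Two-sided α = 0.025 → critical value z_{0.0125} = 2.241.
Power = Φ(δ − 2.241) + Φ(−δ − 2.241) = Φ(1.117) + Φ(-5.600) = 0.8681 + 0.0000 = 0.8681.
Type II error: β = 1 − power = 1 − 0.8681 = 0.1319.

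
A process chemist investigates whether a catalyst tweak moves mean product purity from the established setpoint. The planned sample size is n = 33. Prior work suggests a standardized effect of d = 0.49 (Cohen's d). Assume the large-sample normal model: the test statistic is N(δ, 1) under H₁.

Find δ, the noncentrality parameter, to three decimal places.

δ ≈ 2.815

The noncentrality parameter scales effect size by the design's sample-size factor: δ = d·√n = 0.49 × √33 = 2.8148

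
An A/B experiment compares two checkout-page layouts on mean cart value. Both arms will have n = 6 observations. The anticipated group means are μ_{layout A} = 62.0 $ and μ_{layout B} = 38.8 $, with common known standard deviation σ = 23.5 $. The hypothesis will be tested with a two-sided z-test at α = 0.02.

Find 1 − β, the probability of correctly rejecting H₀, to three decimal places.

Standardized effect: d = |μ_{layout A} − μ_{layout B}| / σ = |62.0 − 38.8| / 23.5 = 0.9872
Noncentrality parameter: δ = d·√(n/2) = 0.9872 × √(6/2) = 1.7099
Two-sided α = 0.02 → critical value z_{0.01} = 2.326.
Power = Φ(δ − 2.326) + Φ(−δ − 2.326) = Φ(-0.616) + Φ(-4.036) = 0.2688 + 0.0000 = 0.2688.

Power ≈ 0.269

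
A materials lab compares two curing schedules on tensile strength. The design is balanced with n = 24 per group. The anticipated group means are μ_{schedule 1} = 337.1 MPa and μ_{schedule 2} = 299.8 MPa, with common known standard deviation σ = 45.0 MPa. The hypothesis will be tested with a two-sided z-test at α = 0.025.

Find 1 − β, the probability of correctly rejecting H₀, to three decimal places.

Standardized effect: d = |μ_{schedule 1} − μ_{schedule 2}| / σ = |337.1 − 299.8| / 45.0 = 0.8289
Noncentrality parameter: δ = d·√(n/2) = 0.8289 × √(24/2) = 2.8714
Critical value for a two-sided test at α = 0.025: z_{α/2} = 2.241.
Power = Φ(δ − 2.241) + Φ(−δ − 2.241) = Φ(0.630) + Φ(-5.113) = 0.7356 + 0.0000 = 0.7356.

Power ≈ 0.736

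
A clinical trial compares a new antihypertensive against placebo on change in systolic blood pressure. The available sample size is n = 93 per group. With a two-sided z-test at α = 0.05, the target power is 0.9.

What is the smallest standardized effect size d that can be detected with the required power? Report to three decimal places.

d ≈ 0.475

Need Φ(δ − 1.960) = 0.9, so δ = 1.960 + 1.282 = 3.242.
(Lower-tail contribution to power is negligible for δ > 0.)
δ = d·√(n/2) ⇒ d = δ/√(n/2) = 3.242/√(93/2) = 0.4754.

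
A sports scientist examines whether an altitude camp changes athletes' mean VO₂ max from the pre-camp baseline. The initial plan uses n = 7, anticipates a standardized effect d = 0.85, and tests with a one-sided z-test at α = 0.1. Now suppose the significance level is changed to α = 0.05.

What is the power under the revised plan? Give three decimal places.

Power ≈ 0.727

δ = d·√n = 0.85 × √7 = 2.2489 (unchanged). New critical value: z_{0.05} = 1.645.
Revised power = P(Z > 1.645 − δ) = Φ(0.604) = 0.7271.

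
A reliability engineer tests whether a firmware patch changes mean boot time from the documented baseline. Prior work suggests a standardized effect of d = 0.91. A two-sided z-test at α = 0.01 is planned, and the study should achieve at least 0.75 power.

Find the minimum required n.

Set Φ(δ − 2.576) = 0.75; then δ − 2.576 = Φ⁻¹(0.75) = 0.674, giving δ = 3.250.
(The Φ(−δ − z_{α/2}) term is vanishingly small for δ > 0 and is dropped in the standard sample-size formula.)
δ = d·√n ⇒ n = (δ/d)² = (3.250 / 0.91)² = 12.76.
Rounding up, n = 13.

n = 13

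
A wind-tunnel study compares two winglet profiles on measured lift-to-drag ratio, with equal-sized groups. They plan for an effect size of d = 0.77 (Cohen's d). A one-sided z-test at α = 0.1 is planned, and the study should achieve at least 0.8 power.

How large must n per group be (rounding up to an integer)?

n = 16 per group

Set Φ(δ − 1.282) = 0.8; then δ − 1.282 = Φ⁻¹(0.8) = 0.842, giving δ = 2.123.
δ = d·√(n/2) ⇒ n = 2(δ/d)² = 2 × (2.123 / 0.77)² = 15.21.
Rounding up, n = 16 per group.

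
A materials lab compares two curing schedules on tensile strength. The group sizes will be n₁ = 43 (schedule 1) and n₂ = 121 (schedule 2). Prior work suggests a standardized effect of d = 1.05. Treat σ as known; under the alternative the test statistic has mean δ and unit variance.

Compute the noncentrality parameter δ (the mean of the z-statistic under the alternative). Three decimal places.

δ ≈ 5.914

δ = d / √(1/n₁ + 1/n₂) = 1.05 / √(1/43 + 1/121) = 5.9142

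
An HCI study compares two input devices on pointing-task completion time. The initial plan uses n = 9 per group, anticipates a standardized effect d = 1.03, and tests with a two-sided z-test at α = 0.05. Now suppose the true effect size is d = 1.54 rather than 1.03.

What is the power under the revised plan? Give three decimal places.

With d = 1.54: δ = d·√(n/2) = 1.54 × √(9/2) = 3.2668. Critical value z_{0.025} = 1.960.
Revised power = Φ(δ − 1.960) + Φ(−δ − 1.960) = Φ(1.307) + Φ(-5.227) = 0.9044 + 0.0000 = 0.9044.

Power ≈ 0.904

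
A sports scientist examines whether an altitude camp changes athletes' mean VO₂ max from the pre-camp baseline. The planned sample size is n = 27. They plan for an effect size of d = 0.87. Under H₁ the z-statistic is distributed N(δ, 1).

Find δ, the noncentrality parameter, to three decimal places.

δ = d·√n = 0.87 × √27 = 4.5207

δ ≈ 4.521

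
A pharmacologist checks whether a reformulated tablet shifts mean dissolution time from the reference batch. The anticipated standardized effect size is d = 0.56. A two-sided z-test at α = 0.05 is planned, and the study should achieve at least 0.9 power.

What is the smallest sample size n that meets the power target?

n = 34

Set Φ(δ − 1.960) = 0.9; then δ − 1.960 = Φ⁻¹(0.9) = 1.282, giving δ = 3.242.
(For δ > 0 the lower-tail rejection region contributes negligibly to power, so the one-term inversion is standard.)
δ = d·√n ⇒ n = (δ/d)² = (3.242 / 0.56)² = 33.51.
Rounding up, n = 34.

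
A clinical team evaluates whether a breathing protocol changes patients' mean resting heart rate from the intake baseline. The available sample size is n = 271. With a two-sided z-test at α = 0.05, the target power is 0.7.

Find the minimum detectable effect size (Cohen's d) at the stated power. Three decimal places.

Required noncentrality: δ = z_{0.025} + z_{0.30} = 1.960 + 0.524 = 2.484.
(Lower-tail contribution to power is negligible for δ > 0.)
δ = d·√n ⇒ d = δ/√n = 2.484/√271 = 0.1509.

d ≈ 0.151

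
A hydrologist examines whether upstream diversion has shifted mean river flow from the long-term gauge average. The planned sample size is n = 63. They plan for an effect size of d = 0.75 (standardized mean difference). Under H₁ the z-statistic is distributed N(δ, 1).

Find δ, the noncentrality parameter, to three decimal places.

The noncentrality parameter scales effect size by the design's sample-size factor: δ = d·√n = 0.75 × √63 = 5.9529

δ ≈ 5.953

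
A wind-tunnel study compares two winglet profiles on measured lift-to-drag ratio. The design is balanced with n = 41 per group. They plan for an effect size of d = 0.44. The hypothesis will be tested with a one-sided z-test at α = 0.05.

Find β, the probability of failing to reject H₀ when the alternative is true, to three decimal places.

β ≈ 0.364

Noncentrality parameter: δ = d·√(n/2) = 0.44 × √(41/2) = 1.9922
Critical value for a one-sided test at α = 0.05: z_α = 1.645.
Power = P(Z > 1.645 − δ) = Φ(0.347) = 0.6358.
Type II error: β = 1 − power = 1 − 0.6358 = 0.3642.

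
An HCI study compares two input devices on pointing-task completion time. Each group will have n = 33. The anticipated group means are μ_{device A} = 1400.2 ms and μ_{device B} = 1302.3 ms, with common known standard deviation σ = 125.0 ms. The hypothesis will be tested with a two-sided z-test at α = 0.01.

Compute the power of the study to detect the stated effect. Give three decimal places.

Power ≈ 0.728

Standardized effect: d = |μ_{device A} − μ_{device B}| / σ = |1400.2 − 1302.3| / 125.0 = 0.7832
Noncentrality parameter: δ = d·√(n/2) = 0.7832 × √(33/2) = 3.1814
Two-sided α = 0.01 → critical value z_{0.005} = 2.576.
Power = Φ(δ − 2.576) + Φ(−δ − 2.576) = Φ(0.606) + Φ(-5.757) = 0.7276 + 0.0000 = 0.7276.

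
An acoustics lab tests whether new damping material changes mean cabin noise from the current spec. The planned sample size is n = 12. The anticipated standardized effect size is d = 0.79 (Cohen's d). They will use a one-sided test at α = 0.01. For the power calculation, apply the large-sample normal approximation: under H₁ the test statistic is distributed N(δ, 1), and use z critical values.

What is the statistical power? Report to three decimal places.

Power ≈ 0.659

Noncentrality parameter: δ = d·√n = 0.79 × √12 = 2.7366
One-sided α = 0.01 → critical value z_{0.01} = 2.326.
Power = P(Z > 2.326 − δ) = Φ(0.410) = 0.6592.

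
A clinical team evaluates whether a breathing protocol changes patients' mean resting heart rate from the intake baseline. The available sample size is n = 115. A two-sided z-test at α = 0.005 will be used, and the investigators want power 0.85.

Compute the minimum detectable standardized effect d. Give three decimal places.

Required noncentrality: δ = z_{0.0025} + z_{0.15} = 2.807 + 1.036 = 3.843.
(Lower-tail contribution to power is negligible for δ > 0.)
δ = d·√n ⇒ d = δ/√n = 3.843/√115 = 0.3584.

d ≈ 0.358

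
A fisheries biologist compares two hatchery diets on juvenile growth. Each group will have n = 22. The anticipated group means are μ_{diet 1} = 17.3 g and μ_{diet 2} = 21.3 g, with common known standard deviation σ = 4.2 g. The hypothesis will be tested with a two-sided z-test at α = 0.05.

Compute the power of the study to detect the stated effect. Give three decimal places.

Standardized effect: d = |μ_{diet 1} − μ_{diet 2}| / σ = |17.3 − 21.3| / 4.2 = 0.9524
Noncentrality parameter: δ = d·√(n/2) = 0.9524 × √(22/2) = 3.1587
Two-sided α = 0.05 → critical value z_{0.025} = 1.960.
Power = Φ(δ − 1.960) + Φ(−δ − 1.960) = Φ(1.199) + Φ(-5.119) = 0.8847 + 0.0000 = 0.8847.

Power ≈ 0.885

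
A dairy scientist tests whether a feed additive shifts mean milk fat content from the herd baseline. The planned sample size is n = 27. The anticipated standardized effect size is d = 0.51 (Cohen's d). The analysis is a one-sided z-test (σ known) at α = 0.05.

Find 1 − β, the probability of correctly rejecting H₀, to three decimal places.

Noncentrality parameter: δ = d·√n = 0.51 × √27 = 2.6500
Critical value for a one-sided test at α = 0.05: z_α = 1.645.
Power = Φ(δ − 1.645) = Φ(1.005) = 0.8426.

Power ≈ 0.843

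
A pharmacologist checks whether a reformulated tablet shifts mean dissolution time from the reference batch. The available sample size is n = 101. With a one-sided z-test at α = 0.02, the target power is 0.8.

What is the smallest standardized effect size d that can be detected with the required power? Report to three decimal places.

d ≈ 0.288

Need Φ(δ − 2.054) = 0.8, so δ = 2.054 + 0.842 = 2.895.
δ = d·√n ⇒ d = δ/√n = 2.895/√101 = 0.2881.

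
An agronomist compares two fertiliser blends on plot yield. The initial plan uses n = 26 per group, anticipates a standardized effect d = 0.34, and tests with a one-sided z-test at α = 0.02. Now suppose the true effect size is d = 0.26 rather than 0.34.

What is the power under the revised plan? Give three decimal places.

Power ≈ 0.132

With d = 0.26: δ = d·√(n/2) = 0.26 × √(26/2) = 0.9374. Critical value z_{0.02} = 2.054.
Revised power = Φ(δ − 2.054) = Φ(-1.116) = 0.1321.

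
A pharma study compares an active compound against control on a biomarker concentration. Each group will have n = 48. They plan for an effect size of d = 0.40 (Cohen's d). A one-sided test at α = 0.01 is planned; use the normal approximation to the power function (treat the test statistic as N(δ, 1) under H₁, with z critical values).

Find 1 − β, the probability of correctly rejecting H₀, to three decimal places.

Power ≈ 0.357

Noncentrality parameter: δ = d·√(n/2) = 0.40 × √(48/2) = 1.9596
Critical value for a one-sided test at α = 0.01: z_α = 2.326.
Power = P(Z > 2.326 − δ) = Φ(-0.367) = 0.3569.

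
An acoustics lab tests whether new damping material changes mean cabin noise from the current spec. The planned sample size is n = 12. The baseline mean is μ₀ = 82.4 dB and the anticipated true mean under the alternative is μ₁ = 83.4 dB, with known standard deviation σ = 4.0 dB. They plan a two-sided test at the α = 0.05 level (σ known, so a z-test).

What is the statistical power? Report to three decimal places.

Standardized effect: d = |μ₁ − μ₀| / σ = |83.4 − 82.4| / 4.0 = 0.2500
Noncentrality parameter: λ = d·√n = 0.2500 × √12 = 0.8660
Two-sided α = 0.05 → critical value z_{0.025} = 1.960.
Power = Φ(λ − 1.960) + Φ(−λ − 1.960) = Φ(-1.094) + Φ(-2.826) = 0.1370 + 0.0024 = 0.1393.

Power ≈ 0.139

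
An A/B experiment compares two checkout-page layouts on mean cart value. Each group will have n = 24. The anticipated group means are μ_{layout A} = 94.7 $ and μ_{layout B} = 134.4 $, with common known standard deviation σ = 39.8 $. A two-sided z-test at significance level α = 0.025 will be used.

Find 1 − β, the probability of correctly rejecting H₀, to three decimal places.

Standardized effect: d = |μ_{layout A} − μ_{layout B}| / σ = |94.7 − 134.4| / 39.8 = 0.9975
Noncentrality parameter: δ = d·√(n/2) = 0.9975 × √(24/2) = 3.4554
Two-sided α = 0.025 → critical value z_{0.0125} = 2.241.
Power = Φ(δ − 2.241) + Φ(−δ − 2.241) = Φ(1.214) + Φ(-5.697) = 0.8876 + 0.0000 = 0.8876.

Power ≈ 0.888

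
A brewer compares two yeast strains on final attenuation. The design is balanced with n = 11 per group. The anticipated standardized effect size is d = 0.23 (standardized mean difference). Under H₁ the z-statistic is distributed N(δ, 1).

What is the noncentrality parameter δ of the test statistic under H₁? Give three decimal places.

δ ≈ 0.539

δ = d·√(n/2) = 0.23 × √(11/2) = 0.5394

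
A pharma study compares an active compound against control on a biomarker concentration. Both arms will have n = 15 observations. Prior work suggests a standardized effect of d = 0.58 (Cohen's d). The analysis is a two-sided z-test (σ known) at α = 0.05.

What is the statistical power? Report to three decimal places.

Power ≈ 0.355

Noncentrality parameter: δ = d·√(n/2) = 0.58 × √(15/2) = 1.5884
Critical value for a two-sided test at α = 0.05: z_{α/2} = 1.960.
Power = Φ(δ − 1.960) + Φ(−δ − 1.960) = Φ(-0.372) + Φ(-3.548) = 0.3551 + 0.0002 = 0.3553.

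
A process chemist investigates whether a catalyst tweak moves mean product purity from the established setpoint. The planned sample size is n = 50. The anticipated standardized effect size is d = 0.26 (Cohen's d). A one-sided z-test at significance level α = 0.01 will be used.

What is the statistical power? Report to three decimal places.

Noncentrality parameter: δ = d·√n = 0.26 × √50 = 1.8385
One-sided α = 0.01 → critical value z_{0.01} = 2.326.
Power = P(Z > 2.326 − δ) = Φ(-0.488) = 0.3128.

Power ≈ 0.313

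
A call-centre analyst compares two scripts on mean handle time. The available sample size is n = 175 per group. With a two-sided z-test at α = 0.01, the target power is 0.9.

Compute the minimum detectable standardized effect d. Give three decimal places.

d ≈ 0.412

Need Φ(δ − 2.576) = 0.9, so δ = 2.576 + 1.282 = 3.857.
(The second rejection-region term Φ(−δ − z_{α/2}) is negligible and dropped.)
δ = d·√(n/2) ⇒ d = δ/√(n/2) = 3.857/√(175/2) = 0.4124.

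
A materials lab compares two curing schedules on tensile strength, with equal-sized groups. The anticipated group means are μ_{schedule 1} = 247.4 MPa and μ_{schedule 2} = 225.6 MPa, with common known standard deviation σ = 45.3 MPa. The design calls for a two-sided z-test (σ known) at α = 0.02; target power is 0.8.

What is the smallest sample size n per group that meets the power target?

Standardized effect: d = |μ_{schedule 1} − μ_{schedule 2}| / σ = |247.4 − 225.6| / 45.3 = 0.4812
For power 0.8 need Φ(δ − z_{0.01}) = 0.8, so δ = z_{0.01} + z_{0.20} = 2.326 + 0.842 = 3.168.
(Ignoring the negligible lower-tail rejection probability gives the usual closed-form inversion.)
δ = d·√(n/2) ⇒ n = 2(δ/d)² = 2 × (3.168 / 0.4812)² = 86.67.
Rounding up, n = 87 per group.

n = 87 per group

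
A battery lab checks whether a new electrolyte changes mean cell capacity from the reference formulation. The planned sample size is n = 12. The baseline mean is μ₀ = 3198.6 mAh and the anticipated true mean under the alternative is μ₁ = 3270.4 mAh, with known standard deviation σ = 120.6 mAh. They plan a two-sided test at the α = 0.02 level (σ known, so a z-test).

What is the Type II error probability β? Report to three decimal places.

β ≈ 0.604

Standardized effect: d = |μ₁ − μ₀| / σ = |3270.4 − 3198.6| / 120.6 = 0.5954
Noncentrality parameter: δ = d·√n = 0.5954 × √12 = 2.0624
Critical value for a two-sided test at α = 0.02: z_{α/2} = 2.326.
Power = Φ(δ − 2.326) + Φ(−δ − 2.326) = Φ(-0.264) + Φ(-4.389) = 0.3959 + 0.0000 = 0.3959.
Type II error: β = 1 − power = 1 − 0.3959 = 0.6041.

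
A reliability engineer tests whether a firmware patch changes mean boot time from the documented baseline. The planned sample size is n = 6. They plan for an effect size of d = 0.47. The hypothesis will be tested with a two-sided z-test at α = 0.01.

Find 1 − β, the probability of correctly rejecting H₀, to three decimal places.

Noncentrality parameter: δ = d·√n = 0.47 × √6 = 1.1513
Critical value for a two-sided test at α = 0.01: z_{α/2} = 2.576.
Power = Φ(δ − 2.576) + Φ(−δ − 2.576) = Φ(-1.425) + Φ(-3.727) = 0.0771 + 0.0001 = 0.0772.

Power ≈ 0.077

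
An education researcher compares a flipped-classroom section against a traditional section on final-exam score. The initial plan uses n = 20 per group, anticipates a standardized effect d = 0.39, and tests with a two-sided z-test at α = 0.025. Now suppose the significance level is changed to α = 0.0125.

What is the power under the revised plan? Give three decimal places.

Power ≈ 0.103

δ = d·√(n/2) = 0.39 × √(20/2) = 1.2333 (unchanged). New critical value: z_{0.0063} = 2.498.
Revised power = Φ(δ − 2.498) + Φ(−δ − 2.498) = Φ(-1.264) + Φ(-3.731) = 0.1030 + 0.0001 = 0.1031.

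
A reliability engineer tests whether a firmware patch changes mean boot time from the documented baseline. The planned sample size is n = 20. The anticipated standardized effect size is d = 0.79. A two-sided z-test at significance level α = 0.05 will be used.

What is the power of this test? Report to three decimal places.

Power ≈ 0.942

Noncentrality parameter: δ = d·√n = 0.79 × √20 = 3.5330
Two-sided α = 0.05 → critical value z_{0.025} = 1.960.
Power = Φ(δ − 1.960) + Φ(−δ − 1.960) = Φ(1.573) + Φ(-5.493) = 0.9421 + 0.0000 = 0.9421.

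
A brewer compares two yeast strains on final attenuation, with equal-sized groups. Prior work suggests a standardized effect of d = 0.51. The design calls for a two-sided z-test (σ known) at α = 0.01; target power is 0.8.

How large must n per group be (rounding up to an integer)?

n = 90 per group

For power 0.8 need Φ(δ − z_{0.005}) = 0.8, so δ = z_{0.005} + z_{0.20} = 2.576 + 0.842 = 3.417.
(Ignoring the negligible lower-tail rejection probability gives the usual closed-form inversion.)
δ = d·√(n/2) ⇒ n = 2(δ/d)² = 2 × (3.417 / 0.51)² = 89.80.
Rounding up, n = 90 per group.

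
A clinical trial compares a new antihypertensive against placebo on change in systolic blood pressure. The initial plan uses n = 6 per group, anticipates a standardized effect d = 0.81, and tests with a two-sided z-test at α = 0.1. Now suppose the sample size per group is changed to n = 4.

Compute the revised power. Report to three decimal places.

With n = 4 per group: δ = d·√(n/2) = 0.81 × √(4/2) = 1.1455. Critical value z_{0.05} = 1.645.
Revised power = Φ(δ − 1.645) + Φ(−δ − 1.645) = Φ(-0.499) + Φ(-2.790) = 0.3088 + 0.0026 = 0.3114.

Power ≈ 0.311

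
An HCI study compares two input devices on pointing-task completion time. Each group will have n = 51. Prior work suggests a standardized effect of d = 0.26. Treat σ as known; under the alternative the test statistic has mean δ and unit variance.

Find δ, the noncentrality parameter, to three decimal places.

The noncentrality parameter scales effect size by the design's sample-size factor: δ = d·√(n/2) = 0.26 × √(51/2) = 1.3129

δ ≈ 1.313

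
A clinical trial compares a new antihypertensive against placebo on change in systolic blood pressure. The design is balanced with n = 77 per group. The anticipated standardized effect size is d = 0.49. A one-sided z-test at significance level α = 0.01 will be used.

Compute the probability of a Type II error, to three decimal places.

β ≈ 0.238

Noncentrality parameter: λ = d·√(n/2) = 0.49 × √(77/2) = 3.0404
Critical value for a one-sided test at α = 0.01: z_α = 2.326.
Power = P(Z > 2.326 − λ) = Φ(0.714) = 0.7624.
Type II error: β = 1 − power = 1 − 0.7624 = 0.2376.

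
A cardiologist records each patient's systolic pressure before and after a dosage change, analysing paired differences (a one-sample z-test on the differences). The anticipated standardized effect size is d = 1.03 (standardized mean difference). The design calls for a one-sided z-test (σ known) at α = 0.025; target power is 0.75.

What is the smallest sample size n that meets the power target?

For power 0.75 need Φ(δ − z_{0.025}) = 0.75, so δ = z_{0.025} + z_{0.25} = 1.960 + 0.674 = 2.634.
δ = d·√n ⇒ n = (δ/d)² = (2.634 / 1.03)² = 6.54.
Rounding up, n = 7.

n = 7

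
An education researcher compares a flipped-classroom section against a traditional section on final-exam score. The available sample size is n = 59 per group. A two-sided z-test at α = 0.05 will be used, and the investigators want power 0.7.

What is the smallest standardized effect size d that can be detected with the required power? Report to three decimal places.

Need Φ(δ − 1.960) = 0.7, so δ = 1.960 + 0.524 = 2.484.
(The second rejection-region term Φ(−δ − z_{α/2}) is negligible and dropped.)
δ = d·√(n/2) ⇒ d = δ/√(n/2) = 2.484/√(59/2) = 0.4574.

d ≈ 0.457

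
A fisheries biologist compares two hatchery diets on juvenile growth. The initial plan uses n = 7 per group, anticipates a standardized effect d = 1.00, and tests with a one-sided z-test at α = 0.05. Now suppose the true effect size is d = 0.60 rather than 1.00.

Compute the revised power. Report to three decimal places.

With d = 0.60: δ = d·√(n/2) = 0.60 × √(7/2) = 1.1225. Critical value z_{0.05} = 1.645.
Revised power = Φ(δ − 1.645) = Φ(-0.522) = 0.3007.

Power ≈ 0.301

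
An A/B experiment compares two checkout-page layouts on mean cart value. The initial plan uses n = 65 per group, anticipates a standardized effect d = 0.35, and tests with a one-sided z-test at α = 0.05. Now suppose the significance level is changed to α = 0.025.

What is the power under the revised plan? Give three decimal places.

Power ≈ 0.514

δ = d·√(n/2) = 0.35 × √(65/2) = 1.9953 (unchanged). New critical value: z_{0.025} = 1.960.
Revised power = P(Z > 1.960 − δ) = Φ(0.035) = 0.5141.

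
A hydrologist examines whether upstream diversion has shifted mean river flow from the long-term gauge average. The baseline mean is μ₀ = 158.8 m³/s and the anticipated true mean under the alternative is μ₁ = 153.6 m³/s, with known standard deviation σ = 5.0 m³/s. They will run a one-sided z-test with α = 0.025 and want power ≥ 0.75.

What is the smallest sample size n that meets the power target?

Standardized effect: d = |μ₁ − μ₀| / σ = |153.6 − 158.8| / 5.0 = 1.0400
For power 0.75 need Φ(δ − z_{0.025}) = 0.75, so δ = z_{0.025} + z_{0.25} = 1.960 + 0.674 = 2.634.
δ = d·√n ⇒ n = (δ/d)² = (2.634 / 1.0400)² = 6.42.
Round up to the next whole unit.

n = 7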